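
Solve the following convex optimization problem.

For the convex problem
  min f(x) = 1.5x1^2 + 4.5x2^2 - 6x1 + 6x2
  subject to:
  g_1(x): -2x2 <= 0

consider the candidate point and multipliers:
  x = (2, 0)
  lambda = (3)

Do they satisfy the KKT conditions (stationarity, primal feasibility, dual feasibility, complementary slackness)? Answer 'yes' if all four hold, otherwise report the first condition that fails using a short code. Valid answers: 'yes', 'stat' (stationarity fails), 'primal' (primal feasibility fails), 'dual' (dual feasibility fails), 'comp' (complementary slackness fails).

Gradient of f: grad f(x) = Q x + c = (0, 6)
Constraint values g_i(x) = a_i^T x - b_i:
  g_1((2, 0)) = 0
Stationarity residual: grad f(x) + sum_i lambda_i a_i = (0, 0)
  -> stationarity OK
Primal feasibility (all g_i <= 0): OK
Dual feasibility (all lambda_i >= 0): OK
Complementary slackness (lambda_i * g_i(x) = 0 for all i): OK

Verdict: yes, KKT holds.

yes


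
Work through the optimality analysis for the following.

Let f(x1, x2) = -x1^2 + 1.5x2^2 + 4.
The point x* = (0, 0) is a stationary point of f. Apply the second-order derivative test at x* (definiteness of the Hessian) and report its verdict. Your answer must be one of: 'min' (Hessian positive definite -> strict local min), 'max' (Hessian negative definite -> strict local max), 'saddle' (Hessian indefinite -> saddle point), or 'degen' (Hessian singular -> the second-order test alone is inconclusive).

Compute the Hessian H = grad^2 f:
  H = [[-2, 0], [0, 3]]
Verify stationarity: grad f(x*) = H x* + g = (0, 0).
Eigenvalues of H: -2, 3.
Eigenvalues have mixed signs, so H is indefinite -> x* is a saddle point.

saddle


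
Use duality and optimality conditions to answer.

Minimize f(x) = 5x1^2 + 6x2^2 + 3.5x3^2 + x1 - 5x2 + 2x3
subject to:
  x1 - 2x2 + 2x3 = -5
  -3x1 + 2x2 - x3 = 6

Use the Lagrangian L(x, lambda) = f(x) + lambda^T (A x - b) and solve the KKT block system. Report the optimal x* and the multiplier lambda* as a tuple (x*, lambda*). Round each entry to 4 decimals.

Form the Lagrangian:
  L(x, lambda) = (1/2) x^T Q x + c^T x + lambda^T (A x - b)
Stationarity (grad_x L = 0): Q x + c + A^T lambda = 0.
Primal feasibility: A x = b.

This gives the KKT block system:
  [ Q   A^T ] [ x     ]   [-c ]
  [ A    0  ] [ lambda ] = [ b ]

Solving the linear system:
  x*      = (-0.9867, 1.0332, -0.9735)
  lambda* = (1.115, -2.5841)
  f(x*)   = 6.49

x* = (-0.9867, 1.0332, -0.9735), lambda* = (1.115, -2.5841)


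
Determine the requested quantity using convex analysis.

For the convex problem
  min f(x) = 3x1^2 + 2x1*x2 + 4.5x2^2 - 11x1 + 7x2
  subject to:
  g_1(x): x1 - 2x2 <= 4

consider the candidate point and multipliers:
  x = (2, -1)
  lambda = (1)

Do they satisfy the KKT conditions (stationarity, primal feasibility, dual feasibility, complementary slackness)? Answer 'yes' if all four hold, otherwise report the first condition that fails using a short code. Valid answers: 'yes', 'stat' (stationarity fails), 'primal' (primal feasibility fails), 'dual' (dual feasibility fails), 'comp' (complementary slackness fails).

Gradient of f: grad f(x) = Q x + c = (-1, 2)
Constraint values g_i(x) = a_i^T x - b_i:
  g_1((2, -1)) = 0
Stationarity residual: grad f(x) + sum_i lambda_i a_i = (0, 0)
  -> stationarity OK
Primal feasibility (all g_i <= 0): OK
Dual feasibility (all lambda_i >= 0): OK
Complementary slackness (lambda_i * g_i(x) = 0 for all i): OK

Verdict: yes, KKT holds.

yes


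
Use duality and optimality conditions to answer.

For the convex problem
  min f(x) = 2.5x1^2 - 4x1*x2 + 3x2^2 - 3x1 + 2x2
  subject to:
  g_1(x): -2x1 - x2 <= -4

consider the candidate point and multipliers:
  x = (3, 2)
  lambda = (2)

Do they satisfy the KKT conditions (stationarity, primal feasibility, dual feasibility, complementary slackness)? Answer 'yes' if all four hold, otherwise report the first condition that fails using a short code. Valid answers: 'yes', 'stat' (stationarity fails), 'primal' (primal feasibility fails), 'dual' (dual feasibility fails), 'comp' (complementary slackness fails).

Gradient of f: grad f(x) = Q x + c = (4, 2)
Constraint values g_i(x) = a_i^T x - b_i:
  g_1((3, 2)) = -4
Stationarity residual: grad f(x) + sum_i lambda_i a_i = (0, 0)
  -> stationarity OK
Primal feasibility (all g_i <= 0): OK
Dual feasibility (all lambda_i >= 0): OK
Complementary slackness (lambda_i * g_i(x) = 0 for all i): FAILS

Verdict: the first failing condition is complementary_slackness -> comp.

comp


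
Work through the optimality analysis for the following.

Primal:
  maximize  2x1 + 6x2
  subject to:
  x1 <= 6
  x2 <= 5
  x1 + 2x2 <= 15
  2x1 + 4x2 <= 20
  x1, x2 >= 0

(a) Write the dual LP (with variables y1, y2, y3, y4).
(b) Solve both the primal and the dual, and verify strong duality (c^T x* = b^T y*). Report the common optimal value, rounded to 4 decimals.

The standard primal-dual pair for 'max c^T x s.t. A x <= b, x >= 0' is:
  Dual:  min b^T y  s.t.  A^T y >= c,  y >= 0.

So the dual LP is:
  minimize  6y1 + 5y2 + 15y3 + 20y4
  subject to:
    y1 + y3 + 2y4 >= 2
    y2 + 2y3 + 4y4 >= 6
    y1, y2, y3, y4 >= 0

Solving the primal: x* = (0, 5).
  primal value c^T x* = 30.
Solving the dual: y* = (0, 0, 0, 1.5).
  dual value b^T y* = 30.
Strong duality: c^T x* = b^T y*. Confirmed.

30


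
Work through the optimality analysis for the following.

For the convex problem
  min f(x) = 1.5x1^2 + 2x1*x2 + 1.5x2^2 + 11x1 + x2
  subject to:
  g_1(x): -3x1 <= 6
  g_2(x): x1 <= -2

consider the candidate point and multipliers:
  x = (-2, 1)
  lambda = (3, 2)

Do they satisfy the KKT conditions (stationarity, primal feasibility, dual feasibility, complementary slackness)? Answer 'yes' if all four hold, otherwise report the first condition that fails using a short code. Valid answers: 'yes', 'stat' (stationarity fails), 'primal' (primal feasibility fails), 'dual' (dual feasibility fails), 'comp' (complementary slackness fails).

Gradient of f: grad f(x) = Q x + c = (7, 0)
Constraint values g_i(x) = a_i^T x - b_i:
  g_1((-2, 1)) = 0
  g_2((-2, 1)) = 0
Stationarity residual: grad f(x) + sum_i lambda_i a_i = (0, 0)
  -> stationarity OK
Primal feasibility (all g_i <= 0): OK
Dual feasibility (all lambda_i >= 0): OK
Complementary slackness (lambda_i * g_i(x) = 0 for all i): OK

Verdict: yes, KKT holds.

yes


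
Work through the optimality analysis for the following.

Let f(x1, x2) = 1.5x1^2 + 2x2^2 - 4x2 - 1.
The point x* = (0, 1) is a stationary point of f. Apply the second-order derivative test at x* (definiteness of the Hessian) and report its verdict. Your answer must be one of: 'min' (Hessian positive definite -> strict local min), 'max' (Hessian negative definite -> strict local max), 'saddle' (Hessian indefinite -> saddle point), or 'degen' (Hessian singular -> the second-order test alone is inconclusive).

Compute the Hessian H = grad^2 f:
  H = [[3, 0], [0, 4]]
Verify stationarity: grad f(x*) = H x* + g = (0, 0).
Eigenvalues of H: 3, 4.
Both eigenvalues > 0, so H is positive definite -> x* is a strict local min.

min


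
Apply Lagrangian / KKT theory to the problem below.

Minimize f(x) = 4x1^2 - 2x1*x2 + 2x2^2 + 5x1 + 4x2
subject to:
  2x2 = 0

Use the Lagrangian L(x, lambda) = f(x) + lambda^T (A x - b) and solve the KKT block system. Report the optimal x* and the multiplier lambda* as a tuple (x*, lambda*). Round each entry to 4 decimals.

Form the Lagrangian:
  L(x, lambda) = (1/2) x^T Q x + c^T x + lambda^T (A x - b)
Stationarity (grad_x L = 0): Q x + c + A^T lambda = 0.
Primal feasibility: A x = b.

This gives the KKT block system:
  [ Q   A^T ] [ x     ]   [-c ]
  [ A    0  ] [ lambda ] = [ b ]

Solving the linear system:
  x*      = (-0.625, 0)
  lambda* = (-2.625)
  f(x*)   = -1.5625

x* = (-0.625, 0), lambda* = (-2.625)


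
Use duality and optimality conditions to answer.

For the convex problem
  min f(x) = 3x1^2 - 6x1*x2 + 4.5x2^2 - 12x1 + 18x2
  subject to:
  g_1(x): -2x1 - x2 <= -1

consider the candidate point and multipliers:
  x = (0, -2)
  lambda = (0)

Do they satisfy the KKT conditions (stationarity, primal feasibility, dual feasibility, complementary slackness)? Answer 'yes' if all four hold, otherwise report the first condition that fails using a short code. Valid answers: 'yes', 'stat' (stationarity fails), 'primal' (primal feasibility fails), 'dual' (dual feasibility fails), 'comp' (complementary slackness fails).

Gradient of f: grad f(x) = Q x + c = (0, 0)
Constraint values g_i(x) = a_i^T x - b_i:
  g_1((0, -2)) = 3
Stationarity residual: grad f(x) + sum_i lambda_i a_i = (0, 0)
  -> stationarity OK
Primal feasibility (all g_i <= 0): FAILS
Dual feasibility (all lambda_i >= 0): OK
Complementary slackness (lambda_i * g_i(x) = 0 for all i): OK

Verdict: the first failing condition is primal_feasibility -> primal.

primal


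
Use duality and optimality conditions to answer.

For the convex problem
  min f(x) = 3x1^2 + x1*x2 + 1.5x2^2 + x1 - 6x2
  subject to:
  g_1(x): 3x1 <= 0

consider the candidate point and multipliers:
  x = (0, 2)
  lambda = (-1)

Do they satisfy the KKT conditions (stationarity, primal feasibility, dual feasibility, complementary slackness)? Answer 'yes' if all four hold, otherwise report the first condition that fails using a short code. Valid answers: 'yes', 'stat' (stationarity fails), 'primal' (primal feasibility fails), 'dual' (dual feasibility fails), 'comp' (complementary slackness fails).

Gradient of f: grad f(x) = Q x + c = (3, 0)
Constraint values g_i(x) = a_i^T x - b_i:
  g_1((0, 2)) = 0
Stationarity residual: grad f(x) + sum_i lambda_i a_i = (0, 0)
  -> stationarity OK
Primal feasibility (all g_i <= 0): OK
Dual feasibility (all lambda_i >= 0): FAILS
Complementary slackness (lambda_i * g_i(x) = 0 for all i): OK

Verdict: the first failing condition is dual_feasibility -> dual.

dual


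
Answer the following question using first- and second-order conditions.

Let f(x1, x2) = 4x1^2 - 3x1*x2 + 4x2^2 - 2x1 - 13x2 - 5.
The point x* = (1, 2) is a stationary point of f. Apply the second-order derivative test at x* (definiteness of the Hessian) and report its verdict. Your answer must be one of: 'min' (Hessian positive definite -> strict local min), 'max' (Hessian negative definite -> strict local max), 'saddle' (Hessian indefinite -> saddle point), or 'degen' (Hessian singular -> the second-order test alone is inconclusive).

Compute the Hessian H = grad^2 f:
  H = [[8, -3], [-3, 8]]
Verify stationarity: grad f(x*) = H x* + g = (0, 0).
Eigenvalues of H: 5, 11.
Both eigenvalues > 0, so H is positive definite -> x* is a strict local min.

min


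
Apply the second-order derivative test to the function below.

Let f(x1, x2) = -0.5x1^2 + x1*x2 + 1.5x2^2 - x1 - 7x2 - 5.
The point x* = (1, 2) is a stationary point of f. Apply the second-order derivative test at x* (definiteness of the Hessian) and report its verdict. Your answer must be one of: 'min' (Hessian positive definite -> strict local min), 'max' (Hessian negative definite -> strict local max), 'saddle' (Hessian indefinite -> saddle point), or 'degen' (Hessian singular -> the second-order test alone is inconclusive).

Compute the Hessian H = grad^2 f:
  H = [[-1, 1], [1, 3]]
Verify stationarity: grad f(x*) = H x* + g = (0, 0).
Eigenvalues of H: -1.2361, 3.2361.
Eigenvalues have mixed signs, so H is indefinite -> x* is a saddle point.

saddle


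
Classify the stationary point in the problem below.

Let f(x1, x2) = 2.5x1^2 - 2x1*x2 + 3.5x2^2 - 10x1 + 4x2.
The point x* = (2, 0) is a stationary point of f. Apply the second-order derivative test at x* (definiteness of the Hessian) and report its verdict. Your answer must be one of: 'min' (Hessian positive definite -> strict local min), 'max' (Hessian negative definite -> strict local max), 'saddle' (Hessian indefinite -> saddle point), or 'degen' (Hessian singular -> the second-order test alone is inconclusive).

Compute the Hessian H = grad^2 f:
  H = [[5, -2], [-2, 7]]
Verify stationarity: grad f(x*) = H x* + g = (0, 0).
Eigenvalues of H: 3.7639, 8.2361.
Both eigenvalues > 0, so H is positive definite -> x* is a strict local min.

min


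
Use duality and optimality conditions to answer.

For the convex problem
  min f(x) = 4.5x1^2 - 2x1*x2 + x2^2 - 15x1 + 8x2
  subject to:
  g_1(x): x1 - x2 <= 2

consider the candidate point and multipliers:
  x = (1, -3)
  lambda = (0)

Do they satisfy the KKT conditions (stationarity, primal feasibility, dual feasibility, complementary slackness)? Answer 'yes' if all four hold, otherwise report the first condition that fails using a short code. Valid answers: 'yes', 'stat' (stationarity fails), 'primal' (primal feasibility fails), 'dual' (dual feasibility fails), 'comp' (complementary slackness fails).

Gradient of f: grad f(x) = Q x + c = (0, 0)
Constraint values g_i(x) = a_i^T x - b_i:
  g_1((1, -3)) = 2
Stationarity residual: grad f(x) + sum_i lambda_i a_i = (0, 0)
  -> stationarity OK
Primal feasibility (all g_i <= 0): FAILS
Dual feasibility (all lambda_i >= 0): OK
Complementary slackness (lambda_i * g_i(x) = 0 for all i): OK

Verdict: the first failing condition is primal_feasibility -> primal.

primal


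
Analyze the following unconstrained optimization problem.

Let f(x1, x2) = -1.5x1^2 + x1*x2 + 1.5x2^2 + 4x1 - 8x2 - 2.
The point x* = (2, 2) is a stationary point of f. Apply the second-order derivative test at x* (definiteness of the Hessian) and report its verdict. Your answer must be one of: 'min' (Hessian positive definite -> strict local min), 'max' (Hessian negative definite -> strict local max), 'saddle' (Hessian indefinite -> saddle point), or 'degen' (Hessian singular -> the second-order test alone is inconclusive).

Compute the Hessian H = grad^2 f:
  H = [[-3, 1], [1, 3]]
Verify stationarity: grad f(x*) = H x* + g = (0, 0).
Eigenvalues of H: -3.1623, 3.1623.
Eigenvalues have mixed signs, so H is indefinite -> x* is a saddle point.

saddle


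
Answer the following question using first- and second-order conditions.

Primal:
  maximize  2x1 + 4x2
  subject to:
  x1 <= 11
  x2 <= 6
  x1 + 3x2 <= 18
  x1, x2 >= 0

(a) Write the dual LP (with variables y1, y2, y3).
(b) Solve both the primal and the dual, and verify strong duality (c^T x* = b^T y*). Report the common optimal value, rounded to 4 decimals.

The standard primal-dual pair for 'max c^T x s.t. A x <= b, x >= 0' is:
  Dual:  min b^T y  s.t.  A^T y >= c,  y >= 0.

So the dual LP is:
  minimize  11y1 + 6y2 + 18y3
  subject to:
    y1 + y3 >= 2
    y2 + 3y3 >= 4
    y1, y2, y3 >= 0

Solving the primal: x* = (11, 2.3333).
  primal value c^T x* = 31.3333.
Solving the dual: y* = (0.6667, 0, 1.3333).
  dual value b^T y* = 31.3333.
Strong duality: c^T x* = b^T y*. Confirmed.

31.3333


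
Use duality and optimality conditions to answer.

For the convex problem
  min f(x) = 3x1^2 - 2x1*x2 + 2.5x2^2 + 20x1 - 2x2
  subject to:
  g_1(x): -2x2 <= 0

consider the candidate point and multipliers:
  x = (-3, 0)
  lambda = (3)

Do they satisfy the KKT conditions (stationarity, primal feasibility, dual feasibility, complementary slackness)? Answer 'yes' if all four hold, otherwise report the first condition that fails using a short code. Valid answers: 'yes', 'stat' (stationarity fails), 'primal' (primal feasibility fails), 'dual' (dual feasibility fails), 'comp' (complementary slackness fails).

Gradient of f: grad f(x) = Q x + c = (2, 4)
Constraint values g_i(x) = a_i^T x - b_i:
  g_1((-3, 0)) = 0
Stationarity residual: grad f(x) + sum_i lambda_i a_i = (2, -2)
  -> stationarity FAILS
Primal feasibility (all g_i <= 0): OK
Dual feasibility (all lambda_i >= 0): OK
Complementary slackness (lambda_i * g_i(x) = 0 for all i): OK

Verdict: the first failing condition is stationarity -> stat.

stat


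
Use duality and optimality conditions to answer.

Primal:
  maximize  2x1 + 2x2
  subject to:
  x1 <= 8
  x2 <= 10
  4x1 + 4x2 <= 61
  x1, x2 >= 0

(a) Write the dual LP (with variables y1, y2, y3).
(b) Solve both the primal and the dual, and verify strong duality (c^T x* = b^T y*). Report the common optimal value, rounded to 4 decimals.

The standard primal-dual pair for 'max c^T x s.t. A x <= b, x >= 0' is:
  Dual:  min b^T y  s.t.  A^T y >= c,  y >= 0.

So the dual LP is:
  minimize  8y1 + 10y2 + 61y3
  subject to:
    y1 + 4y3 >= 2
    y2 + 4y3 >= 2
    y1, y2, y3 >= 0

Solving the primal: x* = (5.25, 10).
  primal value c^T x* = 30.5.
Solving the dual: y* = (0, 0, 0.5).
  dual value b^T y* = 30.5.
Strong duality: c^T x* = b^T y*. Confirmed.

30.5


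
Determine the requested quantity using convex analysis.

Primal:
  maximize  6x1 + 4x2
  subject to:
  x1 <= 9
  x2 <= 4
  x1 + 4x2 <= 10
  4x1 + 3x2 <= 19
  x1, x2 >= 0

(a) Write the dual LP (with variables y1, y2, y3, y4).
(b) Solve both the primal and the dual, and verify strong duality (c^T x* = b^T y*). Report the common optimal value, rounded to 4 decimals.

The standard primal-dual pair for 'max c^T x s.t. A x <= b, x >= 0' is:
  Dual:  min b^T y  s.t.  A^T y >= c,  y >= 0.

So the dual LP is:
  minimize  9y1 + 4y2 + 10y3 + 19y4
  subject to:
    y1 + y3 + 4y4 >= 6
    y2 + 4y3 + 3y4 >= 4
    y1, y2, y3, y4 >= 0

Solving the primal: x* = (4.75, 0).
  primal value c^T x* = 28.5.
Solving the dual: y* = (0, 0, 0, 1.5).
  dual value b^T y* = 28.5.
Strong duality: c^T x* = b^T y*. Confirmed.

28.5


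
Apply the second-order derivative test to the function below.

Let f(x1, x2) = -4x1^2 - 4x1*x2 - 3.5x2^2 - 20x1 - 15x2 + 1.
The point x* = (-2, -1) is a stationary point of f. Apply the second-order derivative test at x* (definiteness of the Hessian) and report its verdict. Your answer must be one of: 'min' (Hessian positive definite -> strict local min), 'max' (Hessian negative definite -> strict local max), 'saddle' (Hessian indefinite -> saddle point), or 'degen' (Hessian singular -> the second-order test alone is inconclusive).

Compute the Hessian H = grad^2 f:
  H = [[-8, -4], [-4, -7]]
Verify stationarity: grad f(x*) = H x* + g = (0, 0).
Eigenvalues of H: -11.5311, -3.4689.
Both eigenvalues < 0, so H is negative definite -> x* is a strict local max.

max


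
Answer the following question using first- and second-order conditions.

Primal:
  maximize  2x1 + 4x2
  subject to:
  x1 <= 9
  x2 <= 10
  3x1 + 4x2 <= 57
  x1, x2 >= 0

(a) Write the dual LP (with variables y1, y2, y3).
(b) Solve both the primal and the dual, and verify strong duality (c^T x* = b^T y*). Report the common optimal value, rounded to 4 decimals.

The standard primal-dual pair for 'max c^T x s.t. A x <= b, x >= 0' is:
  Dual:  min b^T y  s.t.  A^T y >= c,  y >= 0.

So the dual LP is:
  minimize  9y1 + 10y2 + 57y3
  subject to:
    y1 + 3y3 >= 2
    y2 + 4y3 >= 4
    y1, y2, y3 >= 0

Solving the primal: x* = (5.6667, 10).
  primal value c^T x* = 51.3333.
Solving the dual: y* = (0, 1.3333, 0.6667).
  dual value b^T y* = 51.3333.
Strong duality: c^T x* = b^T y*. Confirmed.

51.3333


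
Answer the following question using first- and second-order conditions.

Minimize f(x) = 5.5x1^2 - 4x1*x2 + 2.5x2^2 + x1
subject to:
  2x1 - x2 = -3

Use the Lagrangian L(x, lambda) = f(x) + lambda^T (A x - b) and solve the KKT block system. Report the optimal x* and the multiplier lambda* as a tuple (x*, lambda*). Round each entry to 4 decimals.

Form the Lagrangian:
  L(x, lambda) = (1/2) x^T Q x + c^T x + lambda^T (A x - b)
Stationarity (grad_x L = 0): Q x + c + A^T lambda = 0.
Primal feasibility: A x = b.

This gives the KKT block system:
  [ Q   A^T ] [ x     ]   [-c ]
  [ A    0  ] [ lambda ] = [ b ]

Solving the linear system:
  x*      = (-1.2667, 0.4667)
  lambda* = (7.4)
  f(x*)   = 10.4667

x* = (-1.2667, 0.4667), lambda* = (7.4)


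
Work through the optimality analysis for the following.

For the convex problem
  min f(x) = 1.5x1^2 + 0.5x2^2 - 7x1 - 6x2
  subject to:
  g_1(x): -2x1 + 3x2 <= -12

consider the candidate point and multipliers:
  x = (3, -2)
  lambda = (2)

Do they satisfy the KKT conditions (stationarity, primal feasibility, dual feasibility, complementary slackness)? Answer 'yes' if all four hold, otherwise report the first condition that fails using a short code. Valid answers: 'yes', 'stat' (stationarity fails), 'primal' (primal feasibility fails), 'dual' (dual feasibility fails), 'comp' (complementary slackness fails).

Gradient of f: grad f(x) = Q x + c = (2, -8)
Constraint values g_i(x) = a_i^T x - b_i:
  g_1((3, -2)) = 0
Stationarity residual: grad f(x) + sum_i lambda_i a_i = (-2, -2)
  -> stationarity FAILS
Primal feasibility (all g_i <= 0): OK
Dual feasibility (all lambda_i >= 0): OK
Complementary slackness (lambda_i * g_i(x) = 0 for all i): OK

Verdict: the first failing condition is stationarity -> stat.

stat


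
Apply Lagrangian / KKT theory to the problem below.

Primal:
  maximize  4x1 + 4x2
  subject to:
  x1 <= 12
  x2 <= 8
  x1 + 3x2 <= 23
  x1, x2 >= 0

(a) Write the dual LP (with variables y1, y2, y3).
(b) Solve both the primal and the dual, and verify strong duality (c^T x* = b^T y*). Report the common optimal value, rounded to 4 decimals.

The standard primal-dual pair for 'max c^T x s.t. A x <= b, x >= 0' is:
  Dual:  min b^T y  s.t.  A^T y >= c,  y >= 0.

So the dual LP is:
  minimize  12y1 + 8y2 + 23y3
  subject to:
    y1 + y3 >= 4
    y2 + 3y3 >= 4
    y1, y2, y3 >= 0

Solving the primal: x* = (12, 3.6667).
  primal value c^T x* = 62.6667.
Solving the dual: y* = (2.6667, 0, 1.3333).
  dual value b^T y* = 62.6667.
Strong duality: c^T x* = b^T y*. Confirmed.

62.6667


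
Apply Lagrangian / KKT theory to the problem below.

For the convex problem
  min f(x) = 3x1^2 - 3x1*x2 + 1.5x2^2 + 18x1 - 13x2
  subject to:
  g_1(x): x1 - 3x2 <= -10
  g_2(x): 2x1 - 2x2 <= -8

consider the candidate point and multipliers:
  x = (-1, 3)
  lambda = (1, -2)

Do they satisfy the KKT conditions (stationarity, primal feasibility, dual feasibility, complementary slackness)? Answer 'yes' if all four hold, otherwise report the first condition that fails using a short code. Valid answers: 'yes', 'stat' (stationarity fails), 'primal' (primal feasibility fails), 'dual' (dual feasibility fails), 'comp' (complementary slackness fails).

Gradient of f: grad f(x) = Q x + c = (3, -1)
Constraint values g_i(x) = a_i^T x - b_i:
  g_1((-1, 3)) = 0
  g_2((-1, 3)) = 0
Stationarity residual: grad f(x) + sum_i lambda_i a_i = (0, 0)
  -> stationarity OK
Primal feasibility (all g_i <= 0): OK
Dual feasibility (all lambda_i >= 0): FAILS
Complementary slackness (lambda_i * g_i(x) = 0 for all i): OK

Verdict: the first failing condition is dual_feasibility -> dual.

dual


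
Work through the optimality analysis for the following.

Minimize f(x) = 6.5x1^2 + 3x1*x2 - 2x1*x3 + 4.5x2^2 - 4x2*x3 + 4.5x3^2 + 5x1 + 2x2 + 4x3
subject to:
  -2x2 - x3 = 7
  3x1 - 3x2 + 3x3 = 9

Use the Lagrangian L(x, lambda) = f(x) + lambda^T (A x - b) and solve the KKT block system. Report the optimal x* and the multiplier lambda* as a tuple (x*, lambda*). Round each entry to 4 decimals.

Form the Lagrangian:
  L(x, lambda) = (1/2) x^T Q x + c^T x + lambda^T (A x - b)
Stationarity (grad_x L = 0): Q x + c + A^T lambda = 0.
Primal feasibility: A x = b.

This gives the KKT block system:
  [ Q   A^T ] [ x     ]   [-c ]
  [ A    0  ] [ lambda ] = [ b ]

Solving the linear system:
  x*      = (0.9318, -3.0227, -0.9545)
  lambda* = (-4.3182, -3.3182)
  f(x*)   = 27.4432

x* = (0.9318, -3.0227, -0.9545), lambda* = (-4.3182, -3.3182)


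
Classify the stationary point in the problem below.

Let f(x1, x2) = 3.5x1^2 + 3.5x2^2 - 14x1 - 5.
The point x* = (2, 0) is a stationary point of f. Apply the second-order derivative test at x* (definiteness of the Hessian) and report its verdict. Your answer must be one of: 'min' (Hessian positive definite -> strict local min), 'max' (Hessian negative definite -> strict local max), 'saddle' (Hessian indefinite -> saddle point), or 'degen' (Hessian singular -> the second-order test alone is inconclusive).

Compute the Hessian H = grad^2 f:
  H = [[7, 0], [0, 7]]
Verify stationarity: grad f(x*) = H x* + g = (0, 0).
Eigenvalues of H: 7, 7.
Both eigenvalues > 0, so H is positive definite -> x* is a strict local min.

min


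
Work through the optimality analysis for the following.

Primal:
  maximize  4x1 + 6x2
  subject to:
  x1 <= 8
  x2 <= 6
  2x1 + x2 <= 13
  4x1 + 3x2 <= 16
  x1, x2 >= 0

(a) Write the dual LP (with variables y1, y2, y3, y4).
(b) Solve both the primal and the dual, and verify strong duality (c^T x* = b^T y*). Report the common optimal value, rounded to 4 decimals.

The standard primal-dual pair for 'max c^T x s.t. A x <= b, x >= 0' is:
  Dual:  min b^T y  s.t.  A^T y >= c,  y >= 0.

So the dual LP is:
  minimize  8y1 + 6y2 + 13y3 + 16y4
  subject to:
    y1 + 2y3 + 4y4 >= 4
    y2 + y3 + 3y4 >= 6
    y1, y2, y3, y4 >= 0

Solving the primal: x* = (0, 5.3333).
  primal value c^T x* = 32.
Solving the dual: y* = (0, 0, 0, 2).
  dual value b^T y* = 32.
Strong duality: c^T x* = b^T y*. Confirmed.

32


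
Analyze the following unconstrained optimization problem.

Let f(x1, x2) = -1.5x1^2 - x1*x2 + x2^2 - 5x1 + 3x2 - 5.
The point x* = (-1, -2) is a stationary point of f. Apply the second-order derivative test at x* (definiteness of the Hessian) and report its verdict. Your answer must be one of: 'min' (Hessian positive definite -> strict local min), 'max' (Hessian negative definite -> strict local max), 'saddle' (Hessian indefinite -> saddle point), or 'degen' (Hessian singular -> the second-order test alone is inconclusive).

Compute the Hessian H = grad^2 f:
  H = [[-3, -1], [-1, 2]]
Verify stationarity: grad f(x*) = H x* + g = (0, 0).
Eigenvalues of H: -3.1926, 2.1926.
Eigenvalues have mixed signs, so H is indefinite -> x* is a saddle point.

saddle


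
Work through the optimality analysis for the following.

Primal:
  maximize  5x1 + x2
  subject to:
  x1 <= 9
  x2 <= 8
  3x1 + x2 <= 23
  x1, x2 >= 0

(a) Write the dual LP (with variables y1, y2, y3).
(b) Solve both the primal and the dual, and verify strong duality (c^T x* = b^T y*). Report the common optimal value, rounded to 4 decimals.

The standard primal-dual pair for 'max c^T x s.t. A x <= b, x >= 0' is:
  Dual:  min b^T y  s.t.  A^T y >= c,  y >= 0.

So the dual LP is:
  minimize  9y1 + 8y2 + 23y3
  subject to:
    y1 + 3y3 >= 5
    y2 + y3 >= 1
    y1, y2, y3 >= 0

Solving the primal: x* = (7.6667, 0).
  primal value c^T x* = 38.3333.
Solving the dual: y* = (0, 0, 1.6667).
  dual value b^T y* = 38.3333.
Strong duality: c^T x* = b^T y*. Confirmed.

38.3333


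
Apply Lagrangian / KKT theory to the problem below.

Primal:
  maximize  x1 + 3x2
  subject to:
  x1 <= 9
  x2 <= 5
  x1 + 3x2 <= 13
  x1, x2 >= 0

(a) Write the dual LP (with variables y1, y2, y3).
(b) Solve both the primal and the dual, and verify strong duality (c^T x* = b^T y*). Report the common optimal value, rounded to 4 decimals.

The standard primal-dual pair for 'max c^T x s.t. A x <= b, x >= 0' is:
  Dual:  min b^T y  s.t.  A^T y >= c,  y >= 0.

So the dual LP is:
  minimize  9y1 + 5y2 + 13y3
  subject to:
    y1 + y3 >= 1
    y2 + 3y3 >= 3
    y1, y2, y3 >= 0

Solving the primal: x* = (0, 4.3333).
  primal value c^T x* = 13.
Solving the dual: y* = (0, 0, 1).
  dual value b^T y* = 13.
Strong duality: c^T x* = b^T y*. Confirmed.

13


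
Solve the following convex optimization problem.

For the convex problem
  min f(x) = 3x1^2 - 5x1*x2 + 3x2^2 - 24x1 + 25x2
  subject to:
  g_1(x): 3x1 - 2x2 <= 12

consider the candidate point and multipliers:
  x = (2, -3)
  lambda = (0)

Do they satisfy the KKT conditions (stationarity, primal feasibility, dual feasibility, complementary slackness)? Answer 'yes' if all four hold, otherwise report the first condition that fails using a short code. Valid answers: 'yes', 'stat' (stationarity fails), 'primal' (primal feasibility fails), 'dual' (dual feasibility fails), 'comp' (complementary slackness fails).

Gradient of f: grad f(x) = Q x + c = (3, -3)
Constraint values g_i(x) = a_i^T x - b_i:
  g_1((2, -3)) = 0
Stationarity residual: grad f(x) + sum_i lambda_i a_i = (3, -3)
  -> stationarity FAILS
Primal feasibility (all g_i <= 0): OK
Dual feasibility (all lambda_i >= 0): OK
Complementary slackness (lambda_i * g_i(x) = 0 for all i): OK

Verdict: the first failing condition is stationarity -> stat.

stat


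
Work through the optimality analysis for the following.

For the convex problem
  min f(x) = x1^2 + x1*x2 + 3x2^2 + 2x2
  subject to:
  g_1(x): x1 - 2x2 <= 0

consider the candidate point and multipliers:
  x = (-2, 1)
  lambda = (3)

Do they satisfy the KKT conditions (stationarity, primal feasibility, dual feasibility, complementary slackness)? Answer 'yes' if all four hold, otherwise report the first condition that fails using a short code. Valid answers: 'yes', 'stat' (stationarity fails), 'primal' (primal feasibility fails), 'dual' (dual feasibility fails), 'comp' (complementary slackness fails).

Gradient of f: grad f(x) = Q x + c = (-3, 6)
Constraint values g_i(x) = a_i^T x - b_i:
  g_1((-2, 1)) = -4
Stationarity residual: grad f(x) + sum_i lambda_i a_i = (0, 0)
  -> stationarity OK
Primal feasibility (all g_i <= 0): OK
Dual feasibility (all lambda_i >= 0): OK
Complementary slackness (lambda_i * g_i(x) = 0 for all i): FAILS

Verdict: the first failing condition is complementary_slackness -> comp.

comp


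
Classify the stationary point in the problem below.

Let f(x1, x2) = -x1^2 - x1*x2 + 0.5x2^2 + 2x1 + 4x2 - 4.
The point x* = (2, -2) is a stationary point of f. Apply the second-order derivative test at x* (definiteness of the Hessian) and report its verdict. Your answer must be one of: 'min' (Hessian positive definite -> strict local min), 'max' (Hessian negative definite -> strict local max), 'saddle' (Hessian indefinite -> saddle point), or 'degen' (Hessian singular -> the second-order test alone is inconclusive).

Compute the Hessian H = grad^2 f:
  H = [[-2, -1], [-1, 1]]
Verify stationarity: grad f(x*) = H x* + g = (0, 0).
Eigenvalues of H: -2.3028, 1.3028.
Eigenvalues have mixed signs, so H is indefinite -> x* is a saddle point.

saddle


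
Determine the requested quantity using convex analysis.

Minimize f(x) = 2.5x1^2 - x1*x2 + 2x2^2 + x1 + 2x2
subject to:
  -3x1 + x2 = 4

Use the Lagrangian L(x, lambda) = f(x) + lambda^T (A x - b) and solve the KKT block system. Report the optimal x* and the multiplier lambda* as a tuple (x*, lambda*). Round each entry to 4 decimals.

Form the Lagrangian:
  L(x, lambda) = (1/2) x^T Q x + c^T x + lambda^T (A x - b)
Stationarity (grad_x L = 0): Q x + c + A^T lambda = 0.
Primal feasibility: A x = b.

This gives the KKT block system:
  [ Q   A^T ] [ x     ]   [-c ]
  [ A    0  ] [ lambda ] = [ b ]

Solving the linear system:
  x*      = (-1.4571, -0.3714)
  lambda* = (-1.9714)
  f(x*)   = 2.8429

x* = (-1.4571, -0.3714), lambda* = (-1.9714)


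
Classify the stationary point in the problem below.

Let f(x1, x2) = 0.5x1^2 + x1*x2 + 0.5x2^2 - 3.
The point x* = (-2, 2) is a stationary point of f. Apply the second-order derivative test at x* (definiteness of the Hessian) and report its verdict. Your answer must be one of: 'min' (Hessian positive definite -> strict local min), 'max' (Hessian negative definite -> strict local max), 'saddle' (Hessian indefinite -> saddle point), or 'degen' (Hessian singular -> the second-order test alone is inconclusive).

Compute the Hessian H = grad^2 f:
  H = [[1, 1], [1, 1]]
Verify stationarity: grad f(x*) = H x* + g = (0, 0).
Eigenvalues of H: 0, 2.
H has a zero eigenvalue (singular; positive semidefinite but not definite), so H is neither positive definite, negative definite, nor indefinite. The second-order test alone is inconclusive -> degen.
(Indeed, f is constant along the null direction of H through x*, so x* is not a strict local extremum.)

degen


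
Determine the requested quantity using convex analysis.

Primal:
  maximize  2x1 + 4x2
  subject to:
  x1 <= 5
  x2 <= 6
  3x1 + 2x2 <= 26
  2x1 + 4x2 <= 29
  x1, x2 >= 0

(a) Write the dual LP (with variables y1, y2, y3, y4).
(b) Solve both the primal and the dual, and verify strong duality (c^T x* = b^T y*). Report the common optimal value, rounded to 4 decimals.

The standard primal-dual pair for 'max c^T x s.t. A x <= b, x >= 0' is:
  Dual:  min b^T y  s.t.  A^T y >= c,  y >= 0.

So the dual LP is:
  minimize  5y1 + 6y2 + 26y3 + 29y4
  subject to:
    y1 + 3y3 + 2y4 >= 2
    y2 + 2y3 + 4y4 >= 4
    y1, y2, y3, y4 >= 0

Solving the primal: x* = (5, 4.75).
  primal value c^T x* = 29.
Solving the dual: y* = (0, 0, 0, 1).
  dual value b^T y* = 29.
Strong duality: c^T x* = b^T y*. Confirmed.

29


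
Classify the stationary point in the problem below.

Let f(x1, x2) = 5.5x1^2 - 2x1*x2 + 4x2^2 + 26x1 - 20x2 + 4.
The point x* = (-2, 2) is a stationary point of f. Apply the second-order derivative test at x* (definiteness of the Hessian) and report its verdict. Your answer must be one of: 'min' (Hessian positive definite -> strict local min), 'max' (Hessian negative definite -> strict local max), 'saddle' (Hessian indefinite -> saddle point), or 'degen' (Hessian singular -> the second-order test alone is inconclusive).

Compute the Hessian H = grad^2 f:
  H = [[11, -2], [-2, 8]]
Verify stationarity: grad f(x*) = H x* + g = (0, 0).
Eigenvalues of H: 7, 12.
Both eigenvalues > 0, so H is positive definite -> x* is a strict local min.

min


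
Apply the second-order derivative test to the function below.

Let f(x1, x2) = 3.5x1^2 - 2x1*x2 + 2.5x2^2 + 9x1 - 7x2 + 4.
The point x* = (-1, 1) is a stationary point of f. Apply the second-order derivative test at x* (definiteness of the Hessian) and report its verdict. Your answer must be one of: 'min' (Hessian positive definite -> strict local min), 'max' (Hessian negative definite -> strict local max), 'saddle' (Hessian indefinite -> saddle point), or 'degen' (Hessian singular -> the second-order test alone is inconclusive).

Compute the Hessian H = grad^2 f:
  H = [[7, -2], [-2, 5]]
Verify stationarity: grad f(x*) = H x* + g = (0, 0).
Eigenvalues of H: 3.7639, 8.2361.
Both eigenvalues > 0, so H is positive definite -> x* is a strict local min.

min


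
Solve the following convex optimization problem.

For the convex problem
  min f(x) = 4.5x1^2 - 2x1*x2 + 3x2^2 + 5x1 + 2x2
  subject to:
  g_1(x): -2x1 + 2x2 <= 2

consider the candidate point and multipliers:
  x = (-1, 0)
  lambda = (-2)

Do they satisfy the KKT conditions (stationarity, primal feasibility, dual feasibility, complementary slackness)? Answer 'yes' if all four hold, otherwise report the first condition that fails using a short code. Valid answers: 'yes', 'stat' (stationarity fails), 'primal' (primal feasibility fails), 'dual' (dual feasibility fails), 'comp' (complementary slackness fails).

Gradient of f: grad f(x) = Q x + c = (-4, 4)
Constraint values g_i(x) = a_i^T x - b_i:
  g_1((-1, 0)) = 0
Stationarity residual: grad f(x) + sum_i lambda_i a_i = (0, 0)
  -> stationarity OK
Primal feasibility (all g_i <= 0): OK
Dual feasibility (all lambda_i >= 0): FAILS
Complementary slackness (lambda_i * g_i(x) = 0 for all i): OK

Verdict: the first failing condition is dual_feasibility -> dual.

dual


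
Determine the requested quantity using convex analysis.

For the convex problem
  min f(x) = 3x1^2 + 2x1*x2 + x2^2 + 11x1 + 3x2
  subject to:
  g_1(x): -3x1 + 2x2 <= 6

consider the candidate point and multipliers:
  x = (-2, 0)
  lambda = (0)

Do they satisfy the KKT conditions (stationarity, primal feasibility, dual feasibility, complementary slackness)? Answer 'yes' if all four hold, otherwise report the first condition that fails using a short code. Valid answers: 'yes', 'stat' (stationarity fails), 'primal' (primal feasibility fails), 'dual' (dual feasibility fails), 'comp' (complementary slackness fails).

Gradient of f: grad f(x) = Q x + c = (-1, -1)
Constraint values g_i(x) = a_i^T x - b_i:
  g_1((-2, 0)) = 0
Stationarity residual: grad f(x) + sum_i lambda_i a_i = (-1, -1)
  -> stationarity FAILS
Primal feasibility (all g_i <= 0): OK
Dual feasibility (all lambda_i >= 0): OK
Complementary slackness (lambda_i * g_i(x) = 0 for all i): OK

Verdict: the first failing condition is stationarity -> stat.

stat


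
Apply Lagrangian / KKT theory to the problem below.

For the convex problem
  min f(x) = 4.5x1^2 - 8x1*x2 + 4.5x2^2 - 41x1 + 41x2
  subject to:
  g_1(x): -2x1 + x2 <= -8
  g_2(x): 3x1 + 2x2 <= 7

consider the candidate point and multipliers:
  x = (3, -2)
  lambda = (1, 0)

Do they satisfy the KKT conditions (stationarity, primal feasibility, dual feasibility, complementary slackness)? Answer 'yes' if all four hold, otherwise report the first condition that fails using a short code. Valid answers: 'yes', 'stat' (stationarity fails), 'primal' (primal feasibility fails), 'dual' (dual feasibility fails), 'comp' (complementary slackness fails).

Gradient of f: grad f(x) = Q x + c = (2, -1)
Constraint values g_i(x) = a_i^T x - b_i:
  g_1((3, -2)) = 0
  g_2((3, -2)) = -2
Stationarity residual: grad f(x) + sum_i lambda_i a_i = (0, 0)
  -> stationarity OK
Primal feasibility (all g_i <= 0): OK
Dual feasibility (all lambda_i >= 0): OK
Complementary slackness (lambda_i * g_i(x) = 0 for all i): OK

Verdict: yes, KKT holds.

yes


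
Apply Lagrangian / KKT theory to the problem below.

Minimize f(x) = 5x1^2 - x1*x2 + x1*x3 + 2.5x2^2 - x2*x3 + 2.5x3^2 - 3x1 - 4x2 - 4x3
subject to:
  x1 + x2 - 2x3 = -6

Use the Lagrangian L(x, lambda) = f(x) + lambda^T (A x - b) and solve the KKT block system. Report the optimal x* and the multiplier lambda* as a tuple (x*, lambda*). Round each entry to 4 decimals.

Form the Lagrangian:
  L(x, lambda) = (1/2) x^T Q x + c^T x + lambda^T (A x - b)
Stationarity (grad_x L = 0): Q x + c + A^T lambda = 0.
Primal feasibility: A x = b.

This gives the KKT block system:
  [ Q   A^T ] [ x     ]   [-c ]
  [ A    0  ] [ lambda ] = [ b ]

Solving the linear system:
  x*      = (-0.4553, 0.3074, 2.9261)
  lambda* = (4.9339)
  f(x*)   = 9.0175

x* = (-0.4553, 0.3074, 2.9261), lambda* = (4.9339)


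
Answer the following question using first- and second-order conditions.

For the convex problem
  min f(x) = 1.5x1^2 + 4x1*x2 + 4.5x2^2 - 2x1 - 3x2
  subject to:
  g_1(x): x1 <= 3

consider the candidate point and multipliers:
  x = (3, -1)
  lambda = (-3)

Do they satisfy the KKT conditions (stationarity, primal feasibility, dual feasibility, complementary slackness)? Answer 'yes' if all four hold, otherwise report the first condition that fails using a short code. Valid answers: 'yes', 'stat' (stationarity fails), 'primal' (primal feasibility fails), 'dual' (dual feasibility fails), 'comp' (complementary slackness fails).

Gradient of f: grad f(x) = Q x + c = (3, 0)
Constraint values g_i(x) = a_i^T x - b_i:
  g_1((3, -1)) = 0
Stationarity residual: grad f(x) + sum_i lambda_i a_i = (0, 0)
  -> stationarity OK
Primal feasibility (all g_i <= 0): OK
Dual feasibility (all lambda_i >= 0): FAILS
Complementary slackness (lambda_i * g_i(x) = 0 for all i): OK

Verdict: the first failing condition is dual_feasibility -> dual.

dual


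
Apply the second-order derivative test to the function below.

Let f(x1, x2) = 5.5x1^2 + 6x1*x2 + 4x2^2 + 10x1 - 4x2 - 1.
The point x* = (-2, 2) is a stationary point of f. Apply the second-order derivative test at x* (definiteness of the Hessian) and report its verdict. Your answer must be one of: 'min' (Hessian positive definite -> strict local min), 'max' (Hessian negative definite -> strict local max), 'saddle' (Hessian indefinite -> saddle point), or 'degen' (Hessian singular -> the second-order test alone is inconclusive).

Compute the Hessian H = grad^2 f:
  H = [[11, 6], [6, 8]]
Verify stationarity: grad f(x*) = H x* + g = (0, 0).
Eigenvalues of H: 3.3153, 15.6847.
Both eigenvalues > 0, so H is positive definite -> x* is a strict local min.

min


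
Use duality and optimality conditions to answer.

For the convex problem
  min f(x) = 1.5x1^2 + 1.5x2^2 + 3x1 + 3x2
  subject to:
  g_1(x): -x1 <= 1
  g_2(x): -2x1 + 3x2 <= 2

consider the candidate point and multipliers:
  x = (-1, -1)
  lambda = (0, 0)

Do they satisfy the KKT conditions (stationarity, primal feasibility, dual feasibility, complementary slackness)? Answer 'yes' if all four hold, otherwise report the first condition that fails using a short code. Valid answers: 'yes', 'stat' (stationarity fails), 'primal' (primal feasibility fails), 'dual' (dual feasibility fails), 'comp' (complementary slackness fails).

Gradient of f: grad f(x) = Q x + c = (0, 0)
Constraint values g_i(x) = a_i^T x - b_i:
  g_1((-1, -1)) = 0
  g_2((-1, -1)) = -3
Stationarity residual: grad f(x) + sum_i lambda_i a_i = (0, 0)
  -> stationarity OK
Primal feasibility (all g_i <= 0): OK
Dual feasibility (all lambda_i >= 0): OK
Complementary slackness (lambda_i * g_i(x) = 0 for all i): OK

Verdict: yes, KKT holds.

yes
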